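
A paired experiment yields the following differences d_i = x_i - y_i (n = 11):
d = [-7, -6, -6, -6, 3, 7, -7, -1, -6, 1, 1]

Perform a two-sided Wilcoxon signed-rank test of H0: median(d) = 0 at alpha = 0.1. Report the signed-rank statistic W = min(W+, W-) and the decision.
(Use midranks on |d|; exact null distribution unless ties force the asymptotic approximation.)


Step 1: Drop any zero differences (none here) and take |d_i|.
|d| = [7, 6, 6, 6, 3, 7, 7, 1, 6, 1, 1]
Step 2: Midrank |d_i| (ties get averaged ranks).
ranks: |7|->10, |6|->6.5, |6|->6.5, |6|->6.5, |3|->4, |7|->10, |7|->10, |1|->2, |6|->6.5, |1|->2, |1|->2
Step 3: Attach original signs; sum ranks with positive sign and with negative sign.
W+ = 4 + 10 + 2 + 2 = 18
W- = 10 + 6.5 + 6.5 + 6.5 + 10 + 2 + 6.5 = 48
(Check: W+ + W- = 66 should equal n(n+1)/2 = 66.)
Step 4: Test statistic W = min(W+, W-) = 18.
Step 5: Ties in |d|, so use the tie-corrected normal approximation.
        E[W] = n(n+1)/4 = 11*12/4 = 33.
        Tie groups: |d|=1 (t=3), |d|=6 (t=4), |d|=7 (t=3); sum(t^3 - t) = 108.
        Var[W] = n(n+1)(2n+1)/24 - sum(t^3-t)/48 = 3036/24 - 108/48 = 124.25.
        z = (W - E[W]) / sqrt(Var[W]) = (18 - 33) / 11.1467 = -1.3457.
        Two-sided p = 2*Phi(z) = 0.178404.
Step 6: alpha = 0.1. fail to reject H0.

W+ = 18, W- = 48, W = min = 18, p = 0.178404, fail to reject H0.


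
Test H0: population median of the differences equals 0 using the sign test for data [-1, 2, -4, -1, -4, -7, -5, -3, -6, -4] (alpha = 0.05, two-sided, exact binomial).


Step 1: Discard zero differences. Original n = 10; n_eff = number of nonzero differences = 10.
Nonzero differences (with sign): -1, +2, -4, -1, -4, -7, -5, -3, -6, -4
Step 2: Count signs: positive = 1, negative = 9.
Step 3: Under H0: P(positive) = 0.5, so the number of positives S ~ Bin(10, 0.5).
Step 4: Two-sided exact p-value = sum of Bin(10,0.5) probabilities at or below the observed probability = 0.021484.
Step 5: alpha = 0.05. reject H0.

n_eff = 10, pos = 1, neg = 9, p = 0.021484, reject H0.


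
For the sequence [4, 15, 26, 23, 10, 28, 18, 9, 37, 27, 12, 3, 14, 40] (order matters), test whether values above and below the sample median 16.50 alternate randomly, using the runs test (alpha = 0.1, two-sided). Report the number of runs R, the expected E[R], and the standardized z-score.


Step 1: Compute median = 16.50; label A = above, B = below.
Labels in order: BBAABAABAABBBA  (n_A = 7, n_B = 7)
Step 2: Count runs R = 8.
Step 3: Under H0 (random ordering), E[R] = 2*n_A*n_B/(n_A+n_B) + 1 = 2*7*7/14 + 1 = 8.0000.
        Var[R] = 2*n_A*n_B*(2*n_A*n_B - n_A - n_B) / ((n_A+n_B)^2 * (n_A+n_B-1)) = 8232/2548 = 3.2308.
        SD[R] = 1.7974.
Step 4: R = E[R], so z = 0 with no continuity correction.
Step 5: Two-sided p-value via normal approximation = 2*(1 - Phi(|z|)) = 1.000000.
Step 6: alpha = 0.1. fail to reject H0.

R = 8, z = 0.0000, p = 1.000000, fail to reject H0.


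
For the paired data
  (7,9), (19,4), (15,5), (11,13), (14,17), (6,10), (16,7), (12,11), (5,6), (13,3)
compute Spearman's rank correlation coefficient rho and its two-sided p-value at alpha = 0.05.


Step 1: Rank x and y separately (midranks; no ties here).
rank(x): 7->3, 19->10, 15->8, 11->4, 14->7, 6->2, 16->9, 12->5, 5->1, 13->6
rank(y): 9->6, 4->2, 5->3, 13->9, 17->10, 10->7, 7->5, 11->8, 6->4, 3->1
Step 2: d_i = R_x(i) - R_y(i); compute d_i^2.
  (3-6)^2=9, (10-2)^2=64, (8-3)^2=25, (4-9)^2=25, (7-10)^2=9, (2-7)^2=25, (9-5)^2=16, (5-8)^2=9, (1-4)^2=9, (6-1)^2=25
sum(d^2) = 216.
Step 3: rho = 1 - 6*216 / (10*(10^2 - 1)) = 1 - 1296/990 = -0.309091.
Step 4: Under H0, t = rho * sqrt((n-2)/(1-rho^2)) = -0.9193 ~ t(8).
Step 5: Two-sided p-value from the t-distribution with 8 df = 0.384841.
Step 6: alpha = 0.05. fail to reject H0.

rho = -0.3091, p = 0.384841, fail to reject H0 at alpha = 0.05.


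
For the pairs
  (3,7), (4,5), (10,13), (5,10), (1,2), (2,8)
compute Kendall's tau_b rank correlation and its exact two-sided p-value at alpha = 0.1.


Step 1: Enumerate the 15 unordered pairs (i,j) with i<j and classify each by sign(x_j-x_i) * sign(y_j-y_i).
  (1,2):dx=+1,dy=-2->D; (1,3):dx=+7,dy=+6->C; (1,4):dx=+2,dy=+3->C; (1,5):dx=-2,dy=-5->C
  (1,6):dx=-1,dy=+1->D; (2,3):dx=+6,dy=+8->C; (2,4):dx=+1,dy=+5->C; (2,5):dx=-3,dy=-3->C
  (2,6):dx=-2,dy=+3->D; (3,4):dx=-5,dy=-3->C; (3,5):dx=-9,dy=-11->C; (3,6):dx=-8,dy=-5->C
  (4,5):dx=-4,dy=-8->C; (4,6):dx=-3,dy=-2->C; (5,6):dx=+1,dy=+6->C
Step 2: C = 12, D = 3, total pairs = 15.
Step 3: tau = (C - D)/(n(n-1)/2) = (12 - 3)/15 = 0.600000.
Step 4: Exact two-sided p-value (enumerate n! = 720 permutations of y under H0): p = 0.136111.
Step 5: alpha = 0.1. fail to reject H0.

tau_b = 0.6000 (C=12, D=3), p = 0.136111, fail to reject H0.


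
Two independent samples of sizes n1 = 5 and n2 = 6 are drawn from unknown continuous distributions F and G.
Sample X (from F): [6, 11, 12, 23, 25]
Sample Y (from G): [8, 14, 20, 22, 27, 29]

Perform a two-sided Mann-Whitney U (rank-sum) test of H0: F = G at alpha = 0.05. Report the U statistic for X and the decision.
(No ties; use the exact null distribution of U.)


Step 1: Combine and sort all 11 observations; assign midranks.
sorted (value, group): (6,X), (8,Y), (11,X), (12,X), (14,Y), (20,Y), (22,Y), (23,X), (25,X), (27,Y), (29,Y)
ranks: 6->1, 8->2, 11->3, 12->4, 14->5, 20->6, 22->7, 23->8, 25->9, 27->10, 29->11
Step 2: Rank sum for X: R1 = 1 + 3 + 4 + 8 + 9 = 25.
Step 3: U_X = R1 - n1(n1+1)/2 = 25 - 5*6/2 = 25 - 15 = 10.
       U_Y = n1*n2 - U_X = 30 - 10 = 20.
Step 4: No ties, so the exact null distribution of U (based on enumerating the C(11,5) = 462 equally likely rank assignments) gives the two-sided p-value.
Step 5: p-value = 0.428571; compare to alpha = 0.05. fail to reject H0.

U_X = 10, p = 0.428571, fail to reject H0 at alpha = 0.05.


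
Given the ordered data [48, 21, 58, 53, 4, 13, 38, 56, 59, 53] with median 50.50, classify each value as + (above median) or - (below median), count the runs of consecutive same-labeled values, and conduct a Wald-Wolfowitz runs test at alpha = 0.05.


Step 1: Compute median = 50.50; label A = above, B = below.
Labels in order: BBAABBBAAA  (n_A = 5, n_B = 5)
Step 2: Count runs R = 4.
Step 3: Under H0 (random ordering), E[R] = 2*n_A*n_B/(n_A+n_B) + 1 = 2*5*5/10 + 1 = 6.0000.
        Var[R] = 2*n_A*n_B*(2*n_A*n_B - n_A - n_B) / ((n_A+n_B)^2 * (n_A+n_B-1)) = 2000/900 = 2.2222.
        SD[R] = 1.4907.
Step 4: Continuity-corrected z = (R + 0.5 - E[R]) / SD[R] = (4 + 0.5 - 6.0000) / 1.4907 = -1.0062.
Step 5: Two-sided p-value via normal approximation = 2*(1 - Phi(|z|)) = 0.314305.
Step 6: alpha = 0.05. fail to reject H0.

R = 4, z = -1.0062, p = 0.314305, fail to reject H0.


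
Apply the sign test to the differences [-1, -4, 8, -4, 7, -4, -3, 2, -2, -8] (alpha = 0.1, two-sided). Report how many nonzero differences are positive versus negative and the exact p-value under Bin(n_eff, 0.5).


Step 1: Discard zero differences. Original n = 10; n_eff = number of nonzero differences = 10.
Nonzero differences (with sign): -1, -4, +8, -4, +7, -4, -3, +2, -2, -8
Step 2: Count signs: positive = 3, negative = 7.
Step 3: Under H0: P(positive) = 0.5, so the number of positives S ~ Bin(10, 0.5).
Step 4: Two-sided exact p-value = sum of Bin(10,0.5) probabilities at or below the observed probability = 0.343750.
Step 5: alpha = 0.1. fail to reject H0.

n_eff = 10, pos = 3, neg = 7, p = 0.343750, fail to reject H0.


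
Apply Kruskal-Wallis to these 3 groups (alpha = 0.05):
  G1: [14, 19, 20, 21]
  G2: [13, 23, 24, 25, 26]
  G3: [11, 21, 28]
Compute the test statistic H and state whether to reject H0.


Step 1: Combine all N = 12 observations and assign midranks.
sorted (value, group, rank): (11,G3,1), (13,G2,2), (14,G1,3), (19,G1,4), (20,G1,5), (21,G1,6.5), (21,G3,6.5), (23,G2,8), (24,G2,9), (25,G2,10), (26,G2,11), (28,G3,12)
Step 2: Sum ranks within each group.
R_1 = 18.5 (n_1 = 4)
R_2 = 40 (n_2 = 5)
R_3 = 19.5 (n_3 = 3)
Step 3: H = 12/(N(N+1)) * sum(R_i^2/n_i) - 3(N+1)
     = 12/(12*13) * (18.5^2/4 + 40^2/5 + 19.5^2/3) - 3*13
     = 0.076923 * 532.312 - 39
     = 1.947115.
Step 4: Ties present; correction factor C = 1 - 6/(12^3 - 12) = 0.996503. Corrected H = 1.947115 / 0.996503 = 1.953947.
Step 5: Under H0, H ~ chi^2(2); p-value = 0.376449.
Step 6: alpha = 0.05. fail to reject H0.

H = 1.9539, df = 2, p = 0.376449, fail to reject H0.


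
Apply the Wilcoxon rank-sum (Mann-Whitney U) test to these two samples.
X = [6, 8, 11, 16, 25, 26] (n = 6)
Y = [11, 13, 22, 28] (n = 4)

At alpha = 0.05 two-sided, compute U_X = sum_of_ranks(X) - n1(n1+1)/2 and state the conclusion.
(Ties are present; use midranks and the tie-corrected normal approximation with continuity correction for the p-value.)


Step 1: Combine and sort all 10 observations; assign midranks.
sorted (value, group): (6,X), (8,X), (11,X), (11,Y), (13,Y), (16,X), (22,Y), (25,X), (26,X), (28,Y)
ranks: 6->1, 8->2, 11->3.5, 11->3.5, 13->5, 16->6, 22->7, 25->8, 26->9, 28->10
Step 2: Rank sum for X: R1 = 1 + 2 + 3.5 + 6 + 8 + 9 = 29.5.
Step 3: U_X = R1 - n1(n1+1)/2 = 29.5 - 6*7/2 = 29.5 - 21 = 8.5.
       U_Y = n1*n2 - U_X = 24 - 8.5 = 15.5.
Step 4: Ties are present, so use the tie-corrected normal approximation (with continuity correction) for the p-value.
Step 5: p-value = 0.521166; compare to alpha = 0.05. fail to reject H0.

U_X = 8.5, p = 0.521166, fail to reject H0 at alpha = 0.05.


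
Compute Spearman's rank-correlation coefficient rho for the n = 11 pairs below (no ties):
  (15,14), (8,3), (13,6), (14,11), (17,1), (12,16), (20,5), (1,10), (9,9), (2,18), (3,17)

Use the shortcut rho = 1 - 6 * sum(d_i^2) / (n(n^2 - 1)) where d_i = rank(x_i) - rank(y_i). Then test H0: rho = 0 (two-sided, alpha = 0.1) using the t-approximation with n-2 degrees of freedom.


Step 1: Rank x and y separately (midranks; no ties here).
rank(x): 15->9, 8->4, 13->7, 14->8, 17->10, 12->6, 20->11, 1->1, 9->5, 2->2, 3->3
rank(y): 14->8, 3->2, 6->4, 11->7, 1->1, 16->9, 5->3, 10->6, 9->5, 18->11, 17->10
Step 2: d_i = R_x(i) - R_y(i); compute d_i^2.
  (9-8)^2=1, (4-2)^2=4, (7-4)^2=9, (8-7)^2=1, (10-1)^2=81, (6-9)^2=9, (11-3)^2=64, (1-6)^2=25, (5-5)^2=0, (2-11)^2=81, (3-10)^2=49
sum(d^2) = 324.
Step 3: rho = 1 - 6*324 / (11*(11^2 - 1)) = 1 - 1944/1320 = -0.472727.
Step 4: Under H0, t = rho * sqrt((n-2)/(1-rho^2)) = -1.6094 ~ t(9).
Step 5: Two-sided p-value from the t-distribution with 9 df = 0.141999.
Step 6: alpha = 0.1. fail to reject H0.

rho = -0.4727, p = 0.141999, fail to reject H0 at alpha = 0.1.


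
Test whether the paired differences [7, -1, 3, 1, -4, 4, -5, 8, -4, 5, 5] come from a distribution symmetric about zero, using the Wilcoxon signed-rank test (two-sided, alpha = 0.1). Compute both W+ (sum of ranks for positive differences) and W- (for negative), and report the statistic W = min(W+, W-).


Step 1: Drop any zero differences (none here) and take |d_i|.
|d| = [7, 1, 3, 1, 4, 4, 5, 8, 4, 5, 5]
Step 2: Midrank |d_i| (ties get averaged ranks).
ranks: |7|->10, |1|->1.5, |3|->3, |1|->1.5, |4|->5, |4|->5, |5|->8, |8|->11, |4|->5, |5|->8, |5|->8
Step 3: Attach original signs; sum ranks with positive sign and with negative sign.
W+ = 10 + 3 + 1.5 + 5 + 11 + 8 + 8 = 46.5
W- = 1.5 + 5 + 8 + 5 = 19.5
(Check: W+ + W- = 66 should equal n(n+1)/2 = 66.)
Step 4: Test statistic W = min(W+, W-) = 19.5.
Step 5: Ties in |d|, so use the tie-corrected normal approximation.
        E[W] = n(n+1)/4 = 11*12/4 = 33.
        Tie groups: |d|=1 (t=2), |d|=4 (t=3), |d|=5 (t=3); sum(t^3 - t) = 54.
        Var[W] = n(n+1)(2n+1)/24 - sum(t^3-t)/48 = 3036/24 - 54/48 = 125.375.
        z = (W - E[W]) / sqrt(Var[W]) = (19.5 - 33) / 11.1971 = -1.2057.
        Two-sided p = 2*Phi(z) = 0.227945.
Step 6: alpha = 0.1. fail to reject H0.

W+ = 46.5, W- = 19.5, W = min = 19.5, p = 0.227945, fail to reject H0.


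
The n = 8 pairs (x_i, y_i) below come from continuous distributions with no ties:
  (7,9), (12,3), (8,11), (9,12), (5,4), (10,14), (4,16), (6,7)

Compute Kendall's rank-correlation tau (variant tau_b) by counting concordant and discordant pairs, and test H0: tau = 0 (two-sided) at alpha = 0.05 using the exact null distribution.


Step 1: Enumerate the 28 unordered pairs (i,j) with i<j and classify each by sign(x_j-x_i) * sign(y_j-y_i).
  (1,2):dx=+5,dy=-6->D; (1,3):dx=+1,dy=+2->C; (1,4):dx=+2,dy=+3->C; (1,5):dx=-2,dy=-5->C
  (1,6):dx=+3,dy=+5->C; (1,7):dx=-3,dy=+7->D; (1,8):dx=-1,dy=-2->C; (2,3):dx=-4,dy=+8->D
  (2,4):dx=-3,dy=+9->D; (2,5):dx=-7,dy=+1->D; (2,6):dx=-2,dy=+11->D; (2,7):dx=-8,dy=+13->D
  (2,8):dx=-6,dy=+4->D; (3,4):dx=+1,dy=+1->C; (3,5):dx=-3,dy=-7->C; (3,6):dx=+2,dy=+3->C
  (3,7):dx=-4,dy=+5->D; (3,8):dx=-2,dy=-4->C; (4,5):dx=-4,dy=-8->C; (4,6):dx=+1,dy=+2->C
  (4,7):dx=-5,dy=+4->D; (4,8):dx=-3,dy=-5->C; (5,6):dx=+5,dy=+10->C; (5,7):dx=-1,dy=+12->D
  (5,8):dx=+1,dy=+3->C; (6,7):dx=-6,dy=+2->D; (6,8):dx=-4,dy=-7->C; (7,8):dx=+2,dy=-9->D
Step 2: C = 15, D = 13, total pairs = 28.
Step 3: tau = (C - D)/(n(n-1)/2) = (15 - 13)/28 = 0.071429.
Step 4: Exact two-sided p-value (enumerate n! = 40320 permutations of y under H0): p = 0.904861.
Step 5: alpha = 0.05. fail to reject H0.

tau_b = 0.0714 (C=15, D=13), p = 0.904861, fail to reject H0.


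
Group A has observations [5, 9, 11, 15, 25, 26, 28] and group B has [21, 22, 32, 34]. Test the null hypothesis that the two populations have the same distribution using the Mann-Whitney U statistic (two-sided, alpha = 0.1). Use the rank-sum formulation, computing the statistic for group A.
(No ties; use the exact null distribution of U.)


Step 1: Combine and sort all 11 observations; assign midranks.
sorted (value, group): (5,X), (9,X), (11,X), (15,X), (21,Y), (22,Y), (25,X), (26,X), (28,X), (32,Y), (34,Y)
ranks: 5->1, 9->2, 11->3, 15->4, 21->5, 22->6, 25->7, 26->8, 28->9, 32->10, 34->11
Step 2: Rank sum for X: R1 = 1 + 2 + 3 + 4 + 7 + 8 + 9 = 34.
Step 3: U_X = R1 - n1(n1+1)/2 = 34 - 7*8/2 = 34 - 28 = 6.
       U_Y = n1*n2 - U_X = 28 - 6 = 22.
Step 4: No ties, so the exact null distribution of U (based on enumerating the C(11,7) = 330 equally likely rank assignments) gives the two-sided p-value.
Step 5: p-value = 0.163636; compare to alpha = 0.1. fail to reject H0.

U_X = 6, p = 0.163636, fail to reject H0 at alpha = 0.1.


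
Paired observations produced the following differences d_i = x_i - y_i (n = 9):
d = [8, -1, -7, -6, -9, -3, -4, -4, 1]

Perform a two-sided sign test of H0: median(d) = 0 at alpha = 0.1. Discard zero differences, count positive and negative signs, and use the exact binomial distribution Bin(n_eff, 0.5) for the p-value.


Step 1: Discard zero differences. Original n = 9; n_eff = number of nonzero differences = 9.
Nonzero differences (with sign): +8, -1, -7, -6, -9, -3, -4, -4, +1
Step 2: Count signs: positive = 2, negative = 7.
Step 3: Under H0: P(positive) = 0.5, so the number of positives S ~ Bin(9, 0.5).
Step 4: Two-sided exact p-value = sum of Bin(9,0.5) probabilities at or below the observed probability = 0.179688.
Step 5: alpha = 0.1. fail to reject H0.

n_eff = 9, pos = 2, neg = 7, p = 0.179688, fail to reject H0.


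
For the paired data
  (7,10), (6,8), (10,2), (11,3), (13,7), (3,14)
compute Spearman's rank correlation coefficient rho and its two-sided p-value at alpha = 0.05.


Step 1: Rank x and y separately (midranks; no ties here).
rank(x): 7->3, 6->2, 10->4, 11->5, 13->6, 3->1
rank(y): 10->5, 8->4, 2->1, 3->2, 7->3, 14->6
Step 2: d_i = R_x(i) - R_y(i); compute d_i^2.
  (3-5)^2=4, (2-4)^2=4, (4-1)^2=9, (5-2)^2=9, (6-3)^2=9, (1-6)^2=25
sum(d^2) = 60.
Step 3: rho = 1 - 6*60 / (6*(6^2 - 1)) = 1 - 360/210 = -0.714286.
Step 4: Under H0, t = rho * sqrt((n-2)/(1-rho^2)) = -2.0412 ~ t(4).
Step 5: Two-sided p-value from the t-distribution with 4 df = 0.110787.
Step 6: alpha = 0.05. fail to reject H0.

rho = -0.7143, p = 0.110787, fail to reject H0 at alpha = 0.05.


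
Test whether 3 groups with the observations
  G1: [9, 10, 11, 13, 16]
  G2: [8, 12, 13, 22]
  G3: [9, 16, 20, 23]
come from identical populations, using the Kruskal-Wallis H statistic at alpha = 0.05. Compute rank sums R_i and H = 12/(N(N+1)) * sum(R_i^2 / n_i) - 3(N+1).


Step 1: Combine all N = 13 observations and assign midranks.
sorted (value, group, rank): (8,G2,1), (9,G1,2.5), (9,G3,2.5), (10,G1,4), (11,G1,5), (12,G2,6), (13,G1,7.5), (13,G2,7.5), (16,G1,9.5), (16,G3,9.5), (20,G3,11), (22,G2,12), (23,G3,13)
Step 2: Sum ranks within each group.
R_1 = 28.5 (n_1 = 5)
R_2 = 26.5 (n_2 = 4)
R_3 = 36 (n_3 = 4)
Step 3: H = 12/(N(N+1)) * sum(R_i^2/n_i) - 3(N+1)
     = 12/(13*14) * (28.5^2/5 + 26.5^2/4 + 36^2/4) - 3*14
     = 0.065934 * 662.013 - 42
     = 1.649176.
Step 4: Ties present; correction factor C = 1 - 18/(13^3 - 13) = 0.991758. Corrected H = 1.649176 / 0.991758 = 1.662881.
Step 5: Under H0, H ~ chi^2(2); p-value = 0.435422.
Step 6: alpha = 0.05. fail to reject H0.

H = 1.6629, df = 2, p = 0.435422, fail to reject H0.


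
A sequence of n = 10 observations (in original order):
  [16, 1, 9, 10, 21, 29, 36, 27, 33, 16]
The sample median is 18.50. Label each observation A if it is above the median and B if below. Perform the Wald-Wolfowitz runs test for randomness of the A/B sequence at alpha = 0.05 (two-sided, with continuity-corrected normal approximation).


Step 1: Compute median = 18.50; label A = above, B = below.
Labels in order: BBBBAAAAAB  (n_A = 5, n_B = 5)
Step 2: Count runs R = 3.
Step 3: Under H0 (random ordering), E[R] = 2*n_A*n_B/(n_A+n_B) + 1 = 2*5*5/10 + 1 = 6.0000.
        Var[R] = 2*n_A*n_B*(2*n_A*n_B - n_A - n_B) / ((n_A+n_B)^2 * (n_A+n_B-1)) = 2000/900 = 2.2222.
        SD[R] = 1.4907.
Step 4: Continuity-corrected z = (R + 0.5 - E[R]) / SD[R] = (3 + 0.5 - 6.0000) / 1.4907 = -1.6771.
Step 5: Two-sided p-value via normal approximation = 2*(1 - Phi(|z|)) = 0.093533.
Step 6: alpha = 0.05. fail to reject H0.

R = 3, z = -1.6771, p = 0.093533, fail to reject H0.


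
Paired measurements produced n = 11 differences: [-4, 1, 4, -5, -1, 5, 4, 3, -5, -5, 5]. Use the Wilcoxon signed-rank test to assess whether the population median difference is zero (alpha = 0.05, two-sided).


Step 1: Drop any zero differences (none here) and take |d_i|.
|d| = [4, 1, 4, 5, 1, 5, 4, 3, 5, 5, 5]
Step 2: Midrank |d_i| (ties get averaged ranks).
ranks: |4|->5, |1|->1.5, |4|->5, |5|->9, |1|->1.5, |5|->9, |4|->5, |3|->3, |5|->9, |5|->9, |5|->9
Step 3: Attach original signs; sum ranks with positive sign and with negative sign.
W+ = 1.5 + 5 + 9 + 5 + 3 + 9 = 32.5
W- = 5 + 9 + 1.5 + 9 + 9 = 33.5
(Check: W+ + W- = 66 should equal n(n+1)/2 = 66.)
Step 4: Test statistic W = min(W+, W-) = 32.5.
Step 5: Ties in |d|, so use the tie-corrected normal approximation.
        E[W] = n(n+1)/4 = 11*12/4 = 33.
        Tie groups: |d|=1 (t=2), |d|=4 (t=3), |d|=5 (t=5); sum(t^3 - t) = 150.
        Var[W] = n(n+1)(2n+1)/24 - sum(t^3-t)/48 = 3036/24 - 150/48 = 123.375.
        z = (W - E[W]) / sqrt(Var[W]) = (32.5 - 33) / 11.1074 = -0.0450.
        Two-sided p = 2*Phi(z) = 0.964095.
Step 6: alpha = 0.05. fail to reject H0.

W+ = 32.5, W- = 33.5, W = min = 32.5, p = 0.964095, fail to reject H0.


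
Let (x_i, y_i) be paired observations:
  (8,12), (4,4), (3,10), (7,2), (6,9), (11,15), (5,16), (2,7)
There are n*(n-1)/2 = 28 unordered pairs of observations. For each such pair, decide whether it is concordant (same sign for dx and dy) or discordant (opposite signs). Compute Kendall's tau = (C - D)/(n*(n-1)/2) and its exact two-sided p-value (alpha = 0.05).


Step 1: Enumerate the 28 unordered pairs (i,j) with i<j and classify each by sign(x_j-x_i) * sign(y_j-y_i).
  (1,2):dx=-4,dy=-8->C; (1,3):dx=-5,dy=-2->C; (1,4):dx=-1,dy=-10->C; (1,5):dx=-2,dy=-3->C
  (1,6):dx=+3,dy=+3->C; (1,7):dx=-3,dy=+4->D; (1,8):dx=-6,dy=-5->C; (2,3):dx=-1,dy=+6->D
  (2,4):dx=+3,dy=-2->D; (2,5):dx=+2,dy=+5->C; (2,6):dx=+7,dy=+11->C; (2,7):dx=+1,dy=+12->C
  (2,8):dx=-2,dy=+3->D; (3,4):dx=+4,dy=-8->D; (3,5):dx=+3,dy=-1->D; (3,6):dx=+8,dy=+5->C
  (3,7):dx=+2,dy=+6->C; (3,8):dx=-1,dy=-3->C; (4,5):dx=-1,dy=+7->D; (4,6):dx=+4,dy=+13->C
  (4,7):dx=-2,dy=+14->D; (4,8):dx=-5,dy=+5->D; (5,6):dx=+5,dy=+6->C; (5,7):dx=-1,dy=+7->D
  (5,8):dx=-4,dy=-2->C; (6,7):dx=-6,dy=+1->D; (6,8):dx=-9,dy=-8->C; (7,8):dx=-3,dy=-9->C
Step 2: C = 17, D = 11, total pairs = 28.
Step 3: tau = (C - D)/(n(n-1)/2) = (17 - 11)/28 = 0.214286.
Step 4: Exact two-sided p-value (enumerate n! = 40320 permutations of y under H0): p = 0.548413.
Step 5: alpha = 0.05. fail to reject H0.

tau_b = 0.2143 (C=17, D=11), p = 0.548413, fail to reject H0.


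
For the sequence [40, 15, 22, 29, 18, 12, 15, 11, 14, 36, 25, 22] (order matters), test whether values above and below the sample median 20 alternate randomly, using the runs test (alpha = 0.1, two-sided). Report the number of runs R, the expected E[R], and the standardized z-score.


Step 1: Compute median = 20; label A = above, B = below.
Labels in order: ABAABBBBBAAA  (n_A = 6, n_B = 6)
Step 2: Count runs R = 5.
Step 3: Under H0 (random ordering), E[R] = 2*n_A*n_B/(n_A+n_B) + 1 = 2*6*6/12 + 1 = 7.0000.
        Var[R] = 2*n_A*n_B*(2*n_A*n_B - n_A - n_B) / ((n_A+n_B)^2 * (n_A+n_B-1)) = 4320/1584 = 2.7273.
        SD[R] = 1.6514.
Step 4: Continuity-corrected z = (R + 0.5 - E[R]) / SD[R] = (5 + 0.5 - 7.0000) / 1.6514 = -0.9083.
Step 5: Two-sided p-value via normal approximation = 2*(1 - Phi(|z|)) = 0.363722.
Step 6: alpha = 0.1. fail to reject H0.

R = 5, z = -0.9083, p = 0.363722, fail to reject H0.


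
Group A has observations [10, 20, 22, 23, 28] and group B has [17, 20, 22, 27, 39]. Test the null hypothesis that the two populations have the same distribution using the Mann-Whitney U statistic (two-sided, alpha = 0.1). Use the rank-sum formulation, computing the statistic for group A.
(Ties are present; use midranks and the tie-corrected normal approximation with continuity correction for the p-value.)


Step 1: Combine and sort all 10 observations; assign midranks.
sorted (value, group): (10,X), (17,Y), (20,X), (20,Y), (22,X), (22,Y), (23,X), (27,Y), (28,X), (39,Y)
ranks: 10->1, 17->2, 20->3.5, 20->3.5, 22->5.5, 22->5.5, 23->7, 27->8, 28->9, 39->10
Step 2: Rank sum for X: R1 = 1 + 3.5 + 5.5 + 7 + 9 = 26.
Step 3: U_X = R1 - n1(n1+1)/2 = 26 - 5*6/2 = 26 - 15 = 11.
       U_Y = n1*n2 - U_X = 25 - 11 = 14.
Step 4: Ties are present, so use the tie-corrected normal approximation (with continuity correction) for the p-value.
Step 5: p-value = 0.833534; compare to alpha = 0.1. fail to reject H0.

U_X = 11, p = 0.833534, fail to reject H0 at alpha = 0.1.


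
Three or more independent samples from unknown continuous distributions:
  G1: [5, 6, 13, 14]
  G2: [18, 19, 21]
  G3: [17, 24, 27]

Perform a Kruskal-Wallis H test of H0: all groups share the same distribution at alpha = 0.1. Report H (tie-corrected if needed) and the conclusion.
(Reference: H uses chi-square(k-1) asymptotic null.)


Step 1: Combine all N = 10 observations and assign midranks.
sorted (value, group, rank): (5,G1,1), (6,G1,2), (13,G1,3), (14,G1,4), (17,G3,5), (18,G2,6), (19,G2,7), (21,G2,8), (24,G3,9), (27,G3,10)
Step 2: Sum ranks within each group.
R_1 = 10 (n_1 = 4)
R_2 = 21 (n_2 = 3)
R_3 = 24 (n_3 = 3)
Step 3: H = 12/(N(N+1)) * sum(R_i^2/n_i) - 3(N+1)
     = 12/(10*11) * (10^2/4 + 21^2/3 + 24^2/3) - 3*11
     = 0.109091 * 364 - 33
     = 6.709091.
Step 4: No ties, so H is used without correction.
Step 5: Under H0, H ~ chi^2(2); p-value = 0.034925.
Step 6: alpha = 0.1. reject H0.

H = 6.7091, df = 2, p = 0.034925, reject H0.


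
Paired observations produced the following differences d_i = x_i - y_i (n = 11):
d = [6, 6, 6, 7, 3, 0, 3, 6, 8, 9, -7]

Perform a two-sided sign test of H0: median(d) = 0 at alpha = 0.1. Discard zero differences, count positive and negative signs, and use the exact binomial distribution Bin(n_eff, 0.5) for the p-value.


Step 1: Discard zero differences. Original n = 11; n_eff = number of nonzero differences = 10.
Nonzero differences (with sign): +6, +6, +6, +7, +3, +3, +6, +8, +9, -7
Step 2: Count signs: positive = 9, negative = 1.
Step 3: Under H0: P(positive) = 0.5, so the number of positives S ~ Bin(10, 0.5).
Step 4: Two-sided exact p-value = sum of Bin(10,0.5) probabilities at or below the observed probability = 0.021484.
Step 5: alpha = 0.1. reject H0.

n_eff = 10, pos = 9, neg = 1, p = 0.021484, reject H0.


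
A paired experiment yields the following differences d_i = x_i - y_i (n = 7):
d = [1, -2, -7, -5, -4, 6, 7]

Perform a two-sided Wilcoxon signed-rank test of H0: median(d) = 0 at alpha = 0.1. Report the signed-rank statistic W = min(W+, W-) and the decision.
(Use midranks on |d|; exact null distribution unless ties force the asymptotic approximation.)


Step 1: Drop any zero differences (none here) and take |d_i|.
|d| = [1, 2, 7, 5, 4, 6, 7]
Step 2: Midrank |d_i| (ties get averaged ranks).
ranks: |1|->1, |2|->2, |7|->6.5, |5|->4, |4|->3, |6|->5, |7|->6.5
Step 3: Attach original signs; sum ranks with positive sign and with negative sign.
W+ = 1 + 5 + 6.5 = 12.5
W- = 2 + 6.5 + 4 + 3 = 15.5
(Check: W+ + W- = 28 should equal n(n+1)/2 = 28.)
Step 4: Test statistic W = min(W+, W-) = 12.5.
Step 5: Ties in |d|, so use the tie-corrected normal approximation.
        E[W] = n(n+1)/4 = 7*8/4 = 14.
        Tie groups: |d|=7 (t=2); sum(t^3 - t) = 6.
        Var[W] = n(n+1)(2n+1)/24 - sum(t^3-t)/48 = 840/24 - 6/48 = 34.875.
        z = (W - E[W]) / sqrt(Var[W]) = (12.5 - 14) / 5.9055 = -0.2540.
        Two-sided p = 2*Phi(z) = 0.799495.
Step 6: alpha = 0.1. fail to reject H0.

W+ = 12.5, W- = 15.5, W = min = 12.5, p = 0.799495, fail to reject H0.


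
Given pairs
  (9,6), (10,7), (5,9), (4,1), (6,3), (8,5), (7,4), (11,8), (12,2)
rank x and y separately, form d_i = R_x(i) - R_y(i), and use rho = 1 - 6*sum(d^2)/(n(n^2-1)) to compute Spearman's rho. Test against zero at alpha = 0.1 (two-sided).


Step 1: Rank x and y separately (midranks; no ties here).
rank(x): 9->6, 10->7, 5->2, 4->1, 6->3, 8->5, 7->4, 11->8, 12->9
rank(y): 6->6, 7->7, 9->9, 1->1, 3->3, 5->5, 4->4, 8->8, 2->2
Step 2: d_i = R_x(i) - R_y(i); compute d_i^2.
  (6-6)^2=0, (7-7)^2=0, (2-9)^2=49, (1-1)^2=0, (3-3)^2=0, (5-5)^2=0, (4-4)^2=0, (8-8)^2=0, (9-2)^2=49
sum(d^2) = 98.
Step 3: rho = 1 - 6*98 / (9*(9^2 - 1)) = 1 - 588/720 = 0.183333.
Step 4: Under H0, t = rho * sqrt((n-2)/(1-rho^2)) = 0.4934 ~ t(7).
Step 5: Two-sided p-value from the t-distribution with 7 df = 0.636820.
Step 6: alpha = 0.1. fail to reject H0.

rho = 0.1833, p = 0.636820, fail to reject H0 at alpha = 0.1.


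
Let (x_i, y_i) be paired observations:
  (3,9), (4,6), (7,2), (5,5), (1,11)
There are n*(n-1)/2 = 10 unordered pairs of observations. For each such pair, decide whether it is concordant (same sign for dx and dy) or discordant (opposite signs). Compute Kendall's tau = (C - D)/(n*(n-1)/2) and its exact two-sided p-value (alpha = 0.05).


Step 1: Enumerate the 10 unordered pairs (i,j) with i<j and classify each by sign(x_j-x_i) * sign(y_j-y_i).
  (1,2):dx=+1,dy=-3->D; (1,3):dx=+4,dy=-7->D; (1,4):dx=+2,dy=-4->D; (1,5):dx=-2,dy=+2->D
  (2,3):dx=+3,dy=-4->D; (2,4):dx=+1,dy=-1->D; (2,5):dx=-3,dy=+5->D; (3,4):dx=-2,dy=+3->D
  (3,5):dx=-6,dy=+9->D; (4,5):dx=-4,dy=+6->D
Step 2: C = 0, D = 10, total pairs = 10.
Step 3: tau = (C - D)/(n(n-1)/2) = (0 - 10)/10 = -1.000000.
Step 4: Exact two-sided p-value (enumerate n! = 120 permutations of y under H0): p = 0.016667.
Step 5: alpha = 0.05. reject H0.

tau_b = -1.0000 (C=0, D=10), p = 0.016667, reject H0.


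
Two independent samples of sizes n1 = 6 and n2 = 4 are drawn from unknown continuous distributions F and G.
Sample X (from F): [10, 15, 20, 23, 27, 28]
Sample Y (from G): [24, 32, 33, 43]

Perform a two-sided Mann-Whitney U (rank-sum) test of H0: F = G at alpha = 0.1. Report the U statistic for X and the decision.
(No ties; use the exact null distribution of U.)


Step 1: Combine and sort all 10 observations; assign midranks.
sorted (value, group): (10,X), (15,X), (20,X), (23,X), (24,Y), (27,X), (28,X), (32,Y), (33,Y), (43,Y)
ranks: 10->1, 15->2, 20->3, 23->4, 24->5, 27->6, 28->7, 32->8, 33->9, 43->10
Step 2: Rank sum for X: R1 = 1 + 2 + 3 + 4 + 6 + 7 = 23.
Step 3: U_X = R1 - n1(n1+1)/2 = 23 - 6*7/2 = 23 - 21 = 2.
       U_Y = n1*n2 - U_X = 24 - 2 = 22.
Step 4: No ties, so the exact null distribution of U (based on enumerating the C(10,6) = 210 equally likely rank assignments) gives the two-sided p-value.
Step 5: p-value = 0.038095; compare to alpha = 0.1. reject H0.

U_X = 2, p = 0.038095, reject H0 at alpha = 0.1.


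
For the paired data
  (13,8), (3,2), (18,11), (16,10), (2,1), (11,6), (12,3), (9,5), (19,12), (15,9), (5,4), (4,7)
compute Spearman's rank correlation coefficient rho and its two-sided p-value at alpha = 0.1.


Step 1: Rank x and y separately (midranks; no ties here).
rank(x): 13->8, 3->2, 18->11, 16->10, 2->1, 11->6, 12->7, 9->5, 19->12, 15->9, 5->4, 4->3
rank(y): 8->8, 2->2, 11->11, 10->10, 1->1, 6->6, 3->3, 5->5, 12->12, 9->9, 4->4, 7->7
Step 2: d_i = R_x(i) - R_y(i); compute d_i^2.
  (8-8)^2=0, (2-2)^2=0, (11-11)^2=0, (10-10)^2=0, (1-1)^2=0, (6-6)^2=0, (7-3)^2=16, (5-5)^2=0, (12-12)^2=0, (9-9)^2=0, (4-4)^2=0, (3-7)^2=16
sum(d^2) = 32.
Step 3: rho = 1 - 6*32 / (12*(12^2 - 1)) = 1 - 192/1716 = 0.888112.
Step 4: Under H0, t = rho * sqrt((n-2)/(1-rho^2)) = 6.1103 ~ t(10).
Step 5: Two-sided p-value from the t-distribution with 10 df = 0.000114.
Step 6: alpha = 0.1. reject H0.

rho = 0.8881, p = 0.000114, reject H0 at alpha = 0.1.


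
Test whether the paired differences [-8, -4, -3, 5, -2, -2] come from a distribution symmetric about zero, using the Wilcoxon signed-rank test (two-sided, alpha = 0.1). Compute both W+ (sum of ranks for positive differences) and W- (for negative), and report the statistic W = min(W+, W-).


Step 1: Drop any zero differences (none here) and take |d_i|.
|d| = [8, 4, 3, 5, 2, 2]
Step 2: Midrank |d_i| (ties get averaged ranks).
ranks: |8|->6, |4|->4, |3|->3, |5|->5, |2|->1.5, |2|->1.5
Step 3: Attach original signs; sum ranks with positive sign and with negative sign.
W+ = 5 = 5
W- = 6 + 4 + 3 + 1.5 + 1.5 = 16
(Check: W+ + W- = 21 should equal n(n+1)/2 = 21.)
Step 4: Test statistic W = min(W+, W-) = 5.
Step 5: Ties in |d|, so use the tie-corrected normal approximation.
        E[W] = n(n+1)/4 = 6*7/4 = 10.5.
        Tie groups: |d|=2 (t=2); sum(t^3 - t) = 6.
        Var[W] = n(n+1)(2n+1)/24 - sum(t^3-t)/48 = 546/24 - 6/48 = 22.625.
        z = (W - E[W]) / sqrt(Var[W]) = (5 - 10.5) / 4.7566 = -1.1563.
        Two-sided p = 2*Phi(z) = 0.247561.
Step 6: alpha = 0.1. fail to reject H0.

W+ = 5, W- = 16, W = min = 5, p = 0.247561, fail to reject H0.


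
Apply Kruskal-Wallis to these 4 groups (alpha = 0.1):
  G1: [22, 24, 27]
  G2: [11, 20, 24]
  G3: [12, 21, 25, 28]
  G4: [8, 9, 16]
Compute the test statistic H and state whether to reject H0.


Step 1: Combine all N = 13 observations and assign midranks.
sorted (value, group, rank): (8,G4,1), (9,G4,2), (11,G2,3), (12,G3,4), (16,G4,5), (20,G2,6), (21,G3,7), (22,G1,8), (24,G1,9.5), (24,G2,9.5), (25,G3,11), (27,G1,12), (28,G3,13)
Step 2: Sum ranks within each group.
R_1 = 29.5 (n_1 = 3)
R_2 = 18.5 (n_2 = 3)
R_3 = 35 (n_3 = 4)
R_4 = 8 (n_4 = 3)
Step 3: H = 12/(N(N+1)) * sum(R_i^2/n_i) - 3(N+1)
     = 12/(13*14) * (29.5^2/3 + 18.5^2/3 + 35^2/4 + 8^2/3) - 3*14
     = 0.065934 * 731.75 - 42
     = 6.247253.
Step 4: Ties present; correction factor C = 1 - 6/(13^3 - 13) = 0.997253. Corrected H = 6.247253 / 0.997253 = 6.264463.
Step 5: Under H0, H ~ chi^2(3); p-value = 0.099429.
Step 6: alpha = 0.1. reject H0.

H = 6.2645, df = 3, p = 0.099429, reject H0.


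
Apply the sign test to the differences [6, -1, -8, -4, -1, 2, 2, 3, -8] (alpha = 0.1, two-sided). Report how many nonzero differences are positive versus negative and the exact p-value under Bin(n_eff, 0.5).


Step 1: Discard zero differences. Original n = 9; n_eff = number of nonzero differences = 9.
Nonzero differences (with sign): +6, -1, -8, -4, -1, +2, +2, +3, -8
Step 2: Count signs: positive = 4, negative = 5.
Step 3: Under H0: P(positive) = 0.5, so the number of positives S ~ Bin(9, 0.5).
Step 4: Two-sided exact p-value = sum of Bin(9,0.5) probabilities at or below the observed probability = 1.000000.
Step 5: alpha = 0.1. fail to reject H0.

n_eff = 9, pos = 4, neg = 5, p = 1.000000, fail to reject H0.


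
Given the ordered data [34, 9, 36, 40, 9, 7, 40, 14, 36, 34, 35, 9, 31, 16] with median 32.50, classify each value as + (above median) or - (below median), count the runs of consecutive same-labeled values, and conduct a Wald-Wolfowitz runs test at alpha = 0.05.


Step 1: Compute median = 32.50; label A = above, B = below.
Labels in order: ABAABBABAAABBB  (n_A = 7, n_B = 7)
Step 2: Count runs R = 8.
Step 3: Under H0 (random ordering), E[R] = 2*n_A*n_B/(n_A+n_B) + 1 = 2*7*7/14 + 1 = 8.0000.
        Var[R] = 2*n_A*n_B*(2*n_A*n_B - n_A - n_B) / ((n_A+n_B)^2 * (n_A+n_B-1)) = 8232/2548 = 3.2308.
        SD[R] = 1.7974.
Step 4: R = E[R], so z = 0 with no continuity correction.
Step 5: Two-sided p-value via normal approximation = 2*(1 - Phi(|z|)) = 1.000000.
Step 6: alpha = 0.05. fail to reject H0.

R = 8, z = 0.0000, p = 1.000000, fail to reject H0.


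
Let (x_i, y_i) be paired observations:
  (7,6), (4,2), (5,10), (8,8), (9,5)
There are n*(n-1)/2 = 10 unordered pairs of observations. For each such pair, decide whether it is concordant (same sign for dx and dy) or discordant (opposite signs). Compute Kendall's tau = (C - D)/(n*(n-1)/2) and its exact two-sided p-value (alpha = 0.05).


Step 1: Enumerate the 10 unordered pairs (i,j) with i<j and classify each by sign(x_j-x_i) * sign(y_j-y_i).
  (1,2):dx=-3,dy=-4->C; (1,3):dx=-2,dy=+4->D; (1,4):dx=+1,dy=+2->C; (1,5):dx=+2,dy=-1->D
  (2,3):dx=+1,dy=+8->C; (2,4):dx=+4,dy=+6->C; (2,5):dx=+5,dy=+3->C; (3,4):dx=+3,dy=-2->D
  (3,5):dx=+4,dy=-5->D; (4,5):dx=+1,dy=-3->D
Step 2: C = 5, D = 5, total pairs = 10.
Step 3: tau = (C - D)/(n(n-1)/2) = (5 - 5)/10 = 0.000000.
Step 4: Exact two-sided p-value (enumerate n! = 120 permutations of y under H0): p = 1.000000.
Step 5: alpha = 0.05. fail to reject H0.

tau_b = 0.0000 (C=5, D=5), p = 1.000000, fail to reject H0.


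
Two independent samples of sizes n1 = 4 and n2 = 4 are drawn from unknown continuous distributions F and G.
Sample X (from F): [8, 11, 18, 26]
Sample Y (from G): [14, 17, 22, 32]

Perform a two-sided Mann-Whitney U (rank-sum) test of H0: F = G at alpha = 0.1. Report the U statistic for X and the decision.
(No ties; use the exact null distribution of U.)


Step 1: Combine and sort all 8 observations; assign midranks.
sorted (value, group): (8,X), (11,X), (14,Y), (17,Y), (18,X), (22,Y), (26,X), (32,Y)
ranks: 8->1, 11->2, 14->3, 17->4, 18->5, 22->6, 26->7, 32->8
Step 2: Rank sum for X: R1 = 1 + 2 + 5 + 7 = 15.
Step 3: U_X = R1 - n1(n1+1)/2 = 15 - 4*5/2 = 15 - 10 = 5.
       U_Y = n1*n2 - U_X = 16 - 5 = 11.
Step 4: No ties, so the exact null distribution of U (based on enumerating the C(8,4) = 70 equally likely rank assignments) gives the two-sided p-value.
Step 5: p-value = 0.485714; compare to alpha = 0.1. fail to reject H0.

U_X = 5, p = 0.485714, fail to reject H0 at alpha = 0.1.


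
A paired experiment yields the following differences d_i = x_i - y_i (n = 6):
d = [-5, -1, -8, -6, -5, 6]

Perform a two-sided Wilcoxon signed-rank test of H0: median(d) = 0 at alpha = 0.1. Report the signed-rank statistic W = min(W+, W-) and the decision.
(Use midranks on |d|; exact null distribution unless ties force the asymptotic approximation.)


Step 1: Drop any zero differences (none here) and take |d_i|.
|d| = [5, 1, 8, 6, 5, 6]
Step 2: Midrank |d_i| (ties get averaged ranks).
ranks: |5|->2.5, |1|->1, |8|->6, |6|->4.5, |5|->2.5, |6|->4.5
Step 3: Attach original signs; sum ranks with positive sign and with negative sign.
W+ = 4.5 = 4.5
W- = 2.5 + 1 + 6 + 4.5 + 2.5 = 16.5
(Check: W+ + W- = 21 should equal n(n+1)/2 = 21.)
Step 4: Test statistic W = min(W+, W-) = 4.5.
Step 5: Ties in |d|, so use the tie-corrected normal approximation.
        E[W] = n(n+1)/4 = 6*7/4 = 10.5.
        Tie groups: |d|=5 (t=2), |d|=6 (t=2); sum(t^3 - t) = 12.
        Var[W] = n(n+1)(2n+1)/24 - sum(t^3-t)/48 = 546/24 - 12/48 = 22.5.
        z = (W - E[W]) / sqrt(Var[W]) = (4.5 - 10.5) / 4.7434 = -1.2649.
        Two-sided p = 2*Phi(z) = 0.205903.
Step 6: alpha = 0.1. fail to reject H0.

W+ = 4.5, W- = 16.5, W = min = 4.5, p = 0.205903, fail to reject H0.


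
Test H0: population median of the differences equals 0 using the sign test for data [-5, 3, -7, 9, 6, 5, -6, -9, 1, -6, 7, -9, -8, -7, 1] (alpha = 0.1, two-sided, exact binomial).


Step 1: Discard zero differences. Original n = 15; n_eff = number of nonzero differences = 15.
Nonzero differences (with sign): -5, +3, -7, +9, +6, +5, -6, -9, +1, -6, +7, -9, -8, -7, +1
Step 2: Count signs: positive = 7, negative = 8.
Step 3: Under H0: P(positive) = 0.5, so the number of positives S ~ Bin(15, 0.5).
Step 4: Two-sided exact p-value = sum of Bin(15,0.5) probabilities at or below the observed probability = 1.000000.
Step 5: alpha = 0.1. fail to reject H0.

n_eff = 15, pos = 7, neg = 8, p = 1.000000, fail to reject H0.


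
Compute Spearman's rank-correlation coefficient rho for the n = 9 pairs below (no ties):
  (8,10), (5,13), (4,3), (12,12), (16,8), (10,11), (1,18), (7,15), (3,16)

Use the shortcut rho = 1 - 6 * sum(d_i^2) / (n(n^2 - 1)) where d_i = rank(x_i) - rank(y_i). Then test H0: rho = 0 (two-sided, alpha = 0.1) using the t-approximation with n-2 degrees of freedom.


Step 1: Rank x and y separately (midranks; no ties here).
rank(x): 8->6, 5->4, 4->3, 12->8, 16->9, 10->7, 1->1, 7->5, 3->2
rank(y): 10->3, 13->6, 3->1, 12->5, 8->2, 11->4, 18->9, 15->7, 16->8
Step 2: d_i = R_x(i) - R_y(i); compute d_i^2.
  (6-3)^2=9, (4-6)^2=4, (3-1)^2=4, (8-5)^2=9, (9-2)^2=49, (7-4)^2=9, (1-9)^2=64, (5-7)^2=4, (2-8)^2=36
sum(d^2) = 188.
Step 3: rho = 1 - 6*188 / (9*(9^2 - 1)) = 1 - 1128/720 = -0.566667.
Step 4: Under H0, t = rho * sqrt((n-2)/(1-rho^2)) = -1.8196 ~ t(7).
Step 5: Two-sided p-value from the t-distribution with 7 df = 0.111633.
Step 6: alpha = 0.1. fail to reject H0.

rho = -0.5667, p = 0.111633, fail to reject H0 at alpha = 0.1.


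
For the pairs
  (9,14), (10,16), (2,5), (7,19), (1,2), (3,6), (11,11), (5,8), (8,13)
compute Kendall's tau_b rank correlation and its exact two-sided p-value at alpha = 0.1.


Step 1: Enumerate the 36 unordered pairs (i,j) with i<j and classify each by sign(x_j-x_i) * sign(y_j-y_i).
  (1,2):dx=+1,dy=+2->C; (1,3):dx=-7,dy=-9->C; (1,4):dx=-2,dy=+5->D; (1,5):dx=-8,dy=-12->C
  (1,6):dx=-6,dy=-8->C; (1,7):dx=+2,dy=-3->D; (1,8):dx=-4,dy=-6->C; (1,9):dx=-1,dy=-1->C
  (2,3):dx=-8,dy=-11->C; (2,4):dx=-3,dy=+3->D; (2,5):dx=-9,dy=-14->C; (2,6):dx=-7,dy=-10->C
  (2,7):dx=+1,dy=-5->D; (2,8):dx=-5,dy=-8->C; (2,9):dx=-2,dy=-3->C; (3,4):dx=+5,dy=+14->C
  (3,5):dx=-1,dy=-3->C; (3,6):dx=+1,dy=+1->C; (3,7):dx=+9,dy=+6->C; (3,8):dx=+3,dy=+3->C
  (3,9):dx=+6,dy=+8->C; (4,5):dx=-6,dy=-17->C; (4,6):dx=-4,dy=-13->C; (4,7):dx=+4,dy=-8->D
  (4,8):dx=-2,dy=-11->C; (4,9):dx=+1,dy=-6->D; (5,6):dx=+2,dy=+4->C; (5,7):dx=+10,dy=+9->C
  (5,8):dx=+4,dy=+6->C; (5,9):dx=+7,dy=+11->C; (6,7):dx=+8,dy=+5->C; (6,8):dx=+2,dy=+2->C
  (6,9):dx=+5,dy=+7->C; (7,8):dx=-6,dy=-3->C; (7,9):dx=-3,dy=+2->D; (8,9):dx=+3,dy=+5->C
Step 2: C = 29, D = 7, total pairs = 36.
Step 3: tau = (C - D)/(n(n-1)/2) = (29 - 7)/36 = 0.611111.
Step 4: Exact two-sided p-value (enumerate n! = 362880 permutations of y under H0): p = 0.024741.
Step 5: alpha = 0.1. reject H0.

tau_b = 0.6111 (C=29, D=7), p = 0.024741, reject H0.


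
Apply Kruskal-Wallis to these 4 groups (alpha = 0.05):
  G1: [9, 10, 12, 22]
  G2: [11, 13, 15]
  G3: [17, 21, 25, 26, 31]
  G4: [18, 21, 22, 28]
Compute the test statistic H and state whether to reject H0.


Step 1: Combine all N = 16 observations and assign midranks.
sorted (value, group, rank): (9,G1,1), (10,G1,2), (11,G2,3), (12,G1,4), (13,G2,5), (15,G2,6), (17,G3,7), (18,G4,8), (21,G3,9.5), (21,G4,9.5), (22,G1,11.5), (22,G4,11.5), (25,G3,13), (26,G3,14), (28,G4,15), (31,G3,16)
Step 2: Sum ranks within each group.
R_1 = 18.5 (n_1 = 4)
R_2 = 14 (n_2 = 3)
R_3 = 59.5 (n_3 = 5)
R_4 = 44 (n_4 = 4)
Step 3: H = 12/(N(N+1)) * sum(R_i^2/n_i) - 3(N+1)
     = 12/(16*17) * (18.5^2/4 + 14^2/3 + 59.5^2/5 + 44^2/4) - 3*17
     = 0.044118 * 1342.95 - 51
     = 8.247610.
Step 4: Ties present; correction factor C = 1 - 12/(16^3 - 16) = 0.997059. Corrected H = 8.247610 / 0.997059 = 8.271940.
Step 5: Under H0, H ~ chi^2(3); p-value = 0.040713.
Step 6: alpha = 0.05. reject H0.

H = 8.2719, df = 3, p = 0.040713, reject H0.
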